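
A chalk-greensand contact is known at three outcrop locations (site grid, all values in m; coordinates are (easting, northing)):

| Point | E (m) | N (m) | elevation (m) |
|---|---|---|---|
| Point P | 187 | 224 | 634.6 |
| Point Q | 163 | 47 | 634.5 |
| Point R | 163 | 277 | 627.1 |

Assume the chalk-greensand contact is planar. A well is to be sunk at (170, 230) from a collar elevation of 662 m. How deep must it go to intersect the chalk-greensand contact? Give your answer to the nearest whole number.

32 m

Let the plane be z = a·E + b·N + c.
Point Q−Point P: −24a − 177b = −0.1;  Point R−Point P: −24a + 53b = −7.5.
Solving gives a = 0.24145, b = −0.03217.
Then c = 634.6 − a·187 − b·224 = 596.66.
At (170, 230): z_contact = 41.0 − 7.4 + 596.66 = 630.3 m.
Depth below ground = 662 − 630.3 = 32 m.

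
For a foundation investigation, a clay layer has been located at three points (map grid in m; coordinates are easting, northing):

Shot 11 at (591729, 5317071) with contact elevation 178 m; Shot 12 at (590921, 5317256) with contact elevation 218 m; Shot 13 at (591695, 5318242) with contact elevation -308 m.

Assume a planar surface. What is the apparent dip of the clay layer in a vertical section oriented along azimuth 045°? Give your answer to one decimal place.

21.8°

Let the plane be z = a·easting + b·northing + c.
Shot 12−Shot 11: −808a + 185b = 40;  Shot 13−Shot 11: −34a + 1171b = −486.
Solving gives a = −0.14550, b = −0.41925.
Unit vector along 045° is (sin 45°, cos 45°) = (0.7071, 0.7071).
Slope in that direction = a·(0.7071) + b·(0.7071) = −0.39934.
Apparent dip = arctan|0.39934| = 21.8° (true dip is 23.9°, so apparent ≤ true as expected).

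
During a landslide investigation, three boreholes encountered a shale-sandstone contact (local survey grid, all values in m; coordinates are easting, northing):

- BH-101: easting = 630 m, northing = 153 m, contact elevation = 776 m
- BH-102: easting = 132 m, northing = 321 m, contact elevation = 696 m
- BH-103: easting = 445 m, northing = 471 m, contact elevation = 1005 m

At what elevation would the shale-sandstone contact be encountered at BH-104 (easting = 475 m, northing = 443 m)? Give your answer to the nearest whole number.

992 m

Two edge vectors: BH-101→BH-102 = (-498, 168, -80), BH-101→BH-103 = (-185, 318, 229).
Normal n = (BH-101→BH-102) × (BH-101→BH-103) = (63912, 128842, -127284).
So ∂z/∂easting = −n_x/n_z = 0.50212 and ∂z/∂northing = −n_y/n_z = 1.01224.
Intercept c from BH-101: 776 − 316.34 − 154.87 = 304.79.
At (475, 443): z = 238.5 + 448.4 + 304.79 = 991.7 m.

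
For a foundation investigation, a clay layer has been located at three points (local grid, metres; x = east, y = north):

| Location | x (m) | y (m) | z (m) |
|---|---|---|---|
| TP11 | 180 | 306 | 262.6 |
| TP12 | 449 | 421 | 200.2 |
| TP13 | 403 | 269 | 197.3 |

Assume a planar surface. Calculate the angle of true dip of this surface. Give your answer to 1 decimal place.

16.4°

Let the plane be z = a·x + b·y + c.
TP12−TP11: 269a + 115b = −62.4;  TP13−TP11: 223a − 37b = −65.3.
Solving gives a = −0.27581, b = 0.10255.
Gradient magnitude |∇z| = √(a² + b²) = √(0.07607 + 0.01052) = 0.29426.
True dip = arctan(0.29426) = 16.4°, dipping toward ESE (azimuth ≈ 110°).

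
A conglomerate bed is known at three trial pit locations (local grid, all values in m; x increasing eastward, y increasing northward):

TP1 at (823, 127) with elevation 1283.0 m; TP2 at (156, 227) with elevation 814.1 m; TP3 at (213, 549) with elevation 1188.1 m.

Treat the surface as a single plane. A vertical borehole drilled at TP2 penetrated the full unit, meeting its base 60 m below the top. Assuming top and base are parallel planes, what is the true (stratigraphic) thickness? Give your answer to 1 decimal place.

Two edge vectors: TP1→TP2 = (-667, 100, -468.9), TP1→TP3 = (-610, 422, -94.9).
Normal n = (TP1→TP2) × (TP1→TP3) = (188385.8, 222730.7, -220474).
So ∂z/∂x = −n_x/n_z = 0.85446 and ∂z/∂y = −n_y/n_z = 1.01024.
|∇z| = √(a²+b²) = 1.32313, so dip δ = arctan(1.32313) = 52.92°.
True thickness = vertical thickness × cos δ = 60 × cos 52.92° = 36.2 m.

36.2 m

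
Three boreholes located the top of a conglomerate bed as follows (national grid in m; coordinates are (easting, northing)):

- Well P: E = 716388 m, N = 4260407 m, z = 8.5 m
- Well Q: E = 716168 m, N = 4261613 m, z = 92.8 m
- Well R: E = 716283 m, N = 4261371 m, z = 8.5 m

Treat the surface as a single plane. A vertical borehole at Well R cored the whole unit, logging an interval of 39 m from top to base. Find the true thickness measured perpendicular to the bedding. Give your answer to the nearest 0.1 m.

28.2 m

Two edge vectors: Well P→Well Q = (-220, 1206, 84.3), Well P→Well R = (-105, 964, 0).
Normal n = (Well P→Well Q) × (Well P→Well R) = (-81265.2, -8851.5, -85450).
So ∂z/∂E = −n_x/n_z = −0.95103 and ∂z/∂N = −n_y/n_z = −0.10359.
|∇z| = √(a²+b²) = 0.95665, so dip δ = arctan(0.95665) = 43.73°.
True thickness = vertical thickness × cos δ = 39 × cos 43.73° = 28.2 m.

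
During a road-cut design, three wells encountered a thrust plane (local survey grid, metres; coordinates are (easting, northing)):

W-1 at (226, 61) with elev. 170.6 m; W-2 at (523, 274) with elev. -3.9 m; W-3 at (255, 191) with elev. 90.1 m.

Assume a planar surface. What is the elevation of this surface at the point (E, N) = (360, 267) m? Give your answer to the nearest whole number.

Let the plane be z = a·E + b·N + c.
W-2−W-1: 297a + 213b = −174.5;  W-3−W-1: 29a + 130b = −80.5.
Solving gives a = −0.17077, b = −0.58114.
Then c = 170.6 − a·226 − b·61 = 244.64.
At (360, 267): z = −61.5 − 155.2 + 244.64 = 28.0 m.

28 m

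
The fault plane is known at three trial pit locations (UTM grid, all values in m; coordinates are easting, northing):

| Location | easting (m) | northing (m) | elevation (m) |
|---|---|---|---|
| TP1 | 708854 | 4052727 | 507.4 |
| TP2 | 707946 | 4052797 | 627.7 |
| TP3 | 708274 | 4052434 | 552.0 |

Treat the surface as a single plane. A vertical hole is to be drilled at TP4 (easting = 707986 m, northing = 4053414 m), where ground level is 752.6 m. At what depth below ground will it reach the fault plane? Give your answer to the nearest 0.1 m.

Let the plane be z = a·easting + b·northing + c.
TP2−TP1: −908a + 70b = 120.3;  TP3−TP1: −580a − 293b = 44.6.
Solving gives a = −0.125128488, b = 0.095476187.
Then c = 507.4 − a·708854 − b·4052727 = −297733.69.
At (707986, 4053414): z_contact = −88589.22 + 387004.51 − 297733.69 = 681.60 m.
Depth below ground = 752.6 − 681.60 = 71.0 m.

71.0 m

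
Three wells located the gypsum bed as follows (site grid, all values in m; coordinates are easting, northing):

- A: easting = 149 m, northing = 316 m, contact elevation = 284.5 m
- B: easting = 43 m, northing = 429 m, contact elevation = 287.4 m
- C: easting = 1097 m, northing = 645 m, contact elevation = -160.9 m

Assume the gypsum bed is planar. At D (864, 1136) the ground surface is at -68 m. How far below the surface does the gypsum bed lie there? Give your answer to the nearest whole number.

Two edge vectors: A→B = (-106, 113, 2.9), A→C = (948, 329, -445.4).
Normal n = (A→B) × (A→C) = (-51284.3, -44463.2, -141998).
So ∂z/∂easting = −n_x/n_z = −0.36116 and ∂z/∂northing = −n_y/n_z = −0.31313.
Intercept c from A: 284.5 + 53.81 + 98.95 = 437.26.
At (864, 1136): z_contact = −312.0 − 355.7 + 437.26 = -230.5 m.
Depth below ground = -68 − (-230.5) = 162 m.

162 m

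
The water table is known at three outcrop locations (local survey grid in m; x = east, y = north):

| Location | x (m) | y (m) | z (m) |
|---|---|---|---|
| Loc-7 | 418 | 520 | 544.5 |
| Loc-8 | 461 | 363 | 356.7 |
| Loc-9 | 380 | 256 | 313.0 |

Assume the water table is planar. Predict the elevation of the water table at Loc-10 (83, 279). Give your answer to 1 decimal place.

Let the plane be z = a·x + b·y + c.
Loc-8−Loc-7: 43a − 157b = −187.8;  Loc-9−Loc-7: −38a − 264b = −231.5.
Solving gives a = −0.76416, b = 0.98689.
Then c = 544.5 − a·418 − b·520 = 350.74.
At (83, 279): z = −63.4 + 275.3 + 350.74 = 562.7 m.

562.7 m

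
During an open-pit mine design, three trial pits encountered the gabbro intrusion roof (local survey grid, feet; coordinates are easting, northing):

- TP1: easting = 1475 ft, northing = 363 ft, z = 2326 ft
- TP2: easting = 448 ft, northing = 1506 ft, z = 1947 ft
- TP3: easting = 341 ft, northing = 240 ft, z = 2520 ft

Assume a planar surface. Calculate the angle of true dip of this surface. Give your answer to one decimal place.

24.7°

Let the plane be z = a·easting + b·northing + c.
TP2−TP1: −1027a + 1143b = −379;  TP3−TP1: −1134a − 123b = 194.
Solving gives a = −0.12311, b = −0.44220.
Gradient magnitude |∇z| = √(a² + b²) = √(0.01516 + 0.19554) = 0.45902.
True dip = arctan(0.45902) = 24.7°, dipping toward NNE (azimuth ≈ 016°).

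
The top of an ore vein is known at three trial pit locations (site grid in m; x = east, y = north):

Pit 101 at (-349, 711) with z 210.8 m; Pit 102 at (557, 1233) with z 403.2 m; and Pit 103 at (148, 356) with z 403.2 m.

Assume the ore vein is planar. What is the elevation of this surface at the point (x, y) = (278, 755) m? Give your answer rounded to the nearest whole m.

387 m

Two edge vectors: Pit 101→Pit 102 = (906, 522, 192.4), Pit 101→Pit 103 = (497, -355, 192.4).
Normal n = (Pit 101→Pit 102) × (Pit 101→Pit 103) = (168734.8, -78691.6, -581064).
So ∂z/∂x = −n_x/n_z = 0.29039 and ∂z/∂y = −n_y/n_z = −0.13543.
Intercept c from Pit 101: 210.8 + 101.35 + 96.29 = 408.43.
At (278, 755): z = 80.7 − 102.2 + 408.43 = 386.9 m.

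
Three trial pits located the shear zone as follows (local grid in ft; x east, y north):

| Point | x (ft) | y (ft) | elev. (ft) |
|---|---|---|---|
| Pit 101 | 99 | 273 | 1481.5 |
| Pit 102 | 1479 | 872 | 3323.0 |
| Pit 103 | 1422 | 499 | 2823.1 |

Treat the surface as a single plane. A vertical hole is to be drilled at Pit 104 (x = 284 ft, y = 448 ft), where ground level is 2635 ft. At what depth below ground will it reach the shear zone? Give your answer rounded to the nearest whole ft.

Let the plane be z = a·x + b·y + c.
Pit 102−Pit 101: 1380a + 599b = 1841.5;  Pit 103−Pit 101: 1323a + 226b = 1341.6.
Solving gives a = 0.80616, b = 1.21702.
Then c = 1481.5 − a·99 − b·273 = 1069.44.
At (284, 448): z_contact = 229.0 + 545.2 + 1069.44 = 1843.6 ft.
Depth below ground = 2635 − 1843.6 = 791 ft.

791 ft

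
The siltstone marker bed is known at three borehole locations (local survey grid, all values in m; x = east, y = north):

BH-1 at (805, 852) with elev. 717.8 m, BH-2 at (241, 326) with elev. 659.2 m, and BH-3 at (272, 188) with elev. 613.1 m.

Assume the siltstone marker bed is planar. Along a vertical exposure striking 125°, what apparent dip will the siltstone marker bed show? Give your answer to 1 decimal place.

Let the plane be z = a·x + b·y + c.
BH-2−BH-1: −564a − 526b = −58.6;  BH-3−BH-1: −533a − 664b = −104.7.
Solving gives a = −0.17168, b = 0.29549.
Unit vector along 125° is (sin 125°, cos 125°) = (0.8192, -0.5736).
Slope in that direction = a·(0.8192) + b·(-0.5736) = −0.31012.
Apparent dip = arctan|0.31012| = 17.2° (true dip is 18.9°, so apparent ≤ true as expected).

17.2°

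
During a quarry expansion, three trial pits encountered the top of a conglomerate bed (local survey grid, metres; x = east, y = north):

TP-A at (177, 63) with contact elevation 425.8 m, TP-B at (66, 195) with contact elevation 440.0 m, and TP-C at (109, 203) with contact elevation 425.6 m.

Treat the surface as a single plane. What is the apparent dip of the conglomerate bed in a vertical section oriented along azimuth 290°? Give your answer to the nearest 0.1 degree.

13.3°

Let the plane be z = a·x + b·y + c.
TP-B−TP-A: −111a + 132b = 14.2;  TP-C−TP-A: −68a + 140b = −0.2.
Solving gives a = −0.30689, b = −0.15049.
Unit vector along 290° is (sin 290°, cos 290°) = (-0.9397, 0.3420).
Slope in that direction = a·(-0.9397) + b·(0.3420) = 0.23691.
Apparent dip = arctan|0.23691| = 13.3° (true dip is 18.9°, so apparent ≤ true as expected).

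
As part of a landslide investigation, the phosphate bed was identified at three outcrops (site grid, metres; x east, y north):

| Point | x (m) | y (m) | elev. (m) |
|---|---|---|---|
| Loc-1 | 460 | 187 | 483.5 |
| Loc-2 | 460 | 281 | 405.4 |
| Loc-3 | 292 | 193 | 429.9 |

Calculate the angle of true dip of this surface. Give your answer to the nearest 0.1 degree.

Let the plane be z = a·x + b·y + c.
Loc-2−Loc-1: 0a + 94b = −78.1;  Loc-3−Loc-1: −168a + 6b = −53.6.
Solving gives a = 0.28937, b = −0.83085.
Gradient magnitude |∇z| = √(a² + b²) = √(0.08374 + 0.69031) = 0.87980.
True dip = arctan(0.87980) = 41.3°, dipping toward NNW (azimuth ≈ 341°).

41.3°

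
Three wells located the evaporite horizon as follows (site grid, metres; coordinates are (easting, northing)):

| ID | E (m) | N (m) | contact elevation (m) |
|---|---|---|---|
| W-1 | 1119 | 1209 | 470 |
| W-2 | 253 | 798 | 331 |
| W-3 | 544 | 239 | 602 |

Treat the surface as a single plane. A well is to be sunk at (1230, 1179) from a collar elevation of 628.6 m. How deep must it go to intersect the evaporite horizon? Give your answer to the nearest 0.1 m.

114.2 m

Two edge vectors: W-1→W-2 = (-866, -411, -139), W-1→W-3 = (-575, -970, 132).
Normal n = (W-1→W-2) × (W-1→W-3) = (-189082, 194237, 603695).
So ∂z/∂E = −n_x/n_z = 0.313208 and ∂z/∂N = −n_y/n_z = −0.321747.
Intercept c from W-1: 470 − 350.48 + 388.99 = 508.51.
At (1230, 1179): z_contact = 385.25 − 379.34 + 508.51 = 514.42 m.
Depth below ground = 628.6 − 514.42 = 114.2 m.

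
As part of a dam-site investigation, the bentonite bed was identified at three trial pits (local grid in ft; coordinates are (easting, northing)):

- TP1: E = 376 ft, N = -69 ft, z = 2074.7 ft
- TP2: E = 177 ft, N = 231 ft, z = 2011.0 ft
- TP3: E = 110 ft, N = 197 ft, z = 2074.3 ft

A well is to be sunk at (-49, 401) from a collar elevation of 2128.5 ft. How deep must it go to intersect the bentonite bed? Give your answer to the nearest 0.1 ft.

Two edge vectors: TP1→TP2 = (-199, 300, -63.7), TP1→TP3 = (-266, 266, -0.4).
Normal n = (TP1→TP2) × (TP1→TP3) = (16824.2, 16864.6, 26866).
So ∂z/∂E = −n_x/n_z = −0.62623 and ∂z/∂N = −n_y/n_z = −0.62773.
Intercept c from TP1: 2074.7 + 235.46 − 43.31 = 2266.85.
At (-49, 401): z_contact = 30.69 − 251.72 + 2266.85 = 2045.81 ft.
Depth below ground = 2128.5 − 2045.81 = 82.7 ft.

82.7 ft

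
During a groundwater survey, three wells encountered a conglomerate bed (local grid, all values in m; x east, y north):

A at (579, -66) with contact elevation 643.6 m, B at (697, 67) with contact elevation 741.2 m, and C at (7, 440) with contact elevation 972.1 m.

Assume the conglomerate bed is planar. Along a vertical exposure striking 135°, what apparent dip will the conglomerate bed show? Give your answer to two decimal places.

Two edge vectors: A→B = (118, 133, 97.6), A→C = (-572, 506, 328.5).
Normal n = (A→B) × (A→C) = (-5695.1, -94590.2, 135784).
So ∂z/∂x = −n_x/n_z = 0.04194 and ∂z/∂y = −n_y/n_z = 0.69662.
Unit vector along 135° is (sin 135°, cos 135°) = (0.7071, -0.7071).
Slope in that direction = a·(0.7071) + b·(-0.7071) = −0.46293.
Apparent dip = arctan|0.46293| = 24.84° (true dip is 34.9°, so apparent ≤ true as expected).

24.84°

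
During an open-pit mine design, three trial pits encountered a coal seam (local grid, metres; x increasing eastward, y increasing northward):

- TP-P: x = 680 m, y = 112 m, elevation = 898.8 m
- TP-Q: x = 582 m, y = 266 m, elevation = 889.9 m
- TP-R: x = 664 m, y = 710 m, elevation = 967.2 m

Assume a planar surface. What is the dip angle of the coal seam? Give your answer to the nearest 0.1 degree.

Let the plane be z = a·x + b·y + c.
TP-Q−TP-P: −98a + 154b = −8.9;  TP-R−TP-P: −16a + 598b = 68.4.
Solving gives a = 0.28243, b = 0.12194.
Gradient magnitude |∇z| = √(a² + b²) = √(0.07977 + 0.01487) = 0.30763.
True dip = arctan(0.30763) = 17.1°, dipping toward WSW (azimuth ≈ 247°).

17.1°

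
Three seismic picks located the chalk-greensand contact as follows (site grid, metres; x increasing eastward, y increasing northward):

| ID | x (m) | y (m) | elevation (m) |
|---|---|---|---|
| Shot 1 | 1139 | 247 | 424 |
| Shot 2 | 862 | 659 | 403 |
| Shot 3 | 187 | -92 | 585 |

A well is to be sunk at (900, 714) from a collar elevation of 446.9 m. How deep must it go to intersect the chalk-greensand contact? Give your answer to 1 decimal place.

Let the plane be z = a·x + b·y + c.
Shot 2−Shot 1: −277a + 412b = −21;  Shot 3−Shot 1: −952a − 339b = 161.
Solving gives a = −0.121806, b = −0.132864.
Then c = 424 − a·1139 − b·247 = 595.55.
At (900, 714): z_contact = −109.63 − 94.87 + 595.55 = 391.06 m.
Depth below ground = 446.9 − 391.06 = 55.8 m.

55.8 m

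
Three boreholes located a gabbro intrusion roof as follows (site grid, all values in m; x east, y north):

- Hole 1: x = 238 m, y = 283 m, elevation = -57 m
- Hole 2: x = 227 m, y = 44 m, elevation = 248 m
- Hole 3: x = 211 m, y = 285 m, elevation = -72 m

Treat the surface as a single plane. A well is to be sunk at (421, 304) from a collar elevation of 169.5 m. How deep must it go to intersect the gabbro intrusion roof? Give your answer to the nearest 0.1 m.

Let the plane be z = a·x + b·y + c.
Hole 2−Hole 1: −11a − 239b = 305;  Hole 3−Hole 1: −27a + 2b = −15.
Solving gives a = 0.45946, b = −1.29730.
Then c = -57 − a·238 − b·283 = 200.78.
At (421, 304): z_contact = 193.43 − 394.38 + 200.78 = -0.16 m.
Depth below ground = 169.5 − (-0.16) = 169.7 m.

169.7 m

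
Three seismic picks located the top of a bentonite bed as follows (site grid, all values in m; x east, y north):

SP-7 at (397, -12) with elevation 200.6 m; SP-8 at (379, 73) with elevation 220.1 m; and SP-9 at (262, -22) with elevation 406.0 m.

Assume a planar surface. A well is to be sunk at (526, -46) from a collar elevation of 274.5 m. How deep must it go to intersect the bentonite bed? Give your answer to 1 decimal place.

266.2 m

Let the plane be z = a·x + b·y + c.
SP-8−SP-7: −18a + 85b = 19.5;  SP-9−SP-7: −135a − 10b = 205.4.
Solving gives a = −1.51471, b = −0.09135.
Then c = 200.6 − a·397 − b·-12 = 800.85.
At (526, -46): z_contact = −796.74 + 4.20 + 800.85 = 8.31 m.
Depth below ground = 274.5 − 8.31 = 266.2 m.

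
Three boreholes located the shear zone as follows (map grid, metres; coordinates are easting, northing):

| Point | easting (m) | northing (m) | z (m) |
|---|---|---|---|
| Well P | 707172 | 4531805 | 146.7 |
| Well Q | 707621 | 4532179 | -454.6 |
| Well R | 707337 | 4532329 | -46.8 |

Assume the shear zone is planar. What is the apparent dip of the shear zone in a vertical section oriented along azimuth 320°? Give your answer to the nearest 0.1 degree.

43.6°

Let the plane be z = a·easting + b·northing + c.
Well Q−Well P: 449a + 374b = −601.3;  Well R−Well P: 165a + 524b = −193.5.
Solving gives a = −1.39839, b = 0.07106.
Unit vector along 320° is (sin 320°, cos 320°) = (-0.6428, 0.7660).
Slope in that direction = a·(-0.6428) + b·(0.7660) = 0.95330.
Apparent dip = arctan|0.95330| = 43.6° (true dip is 54.5°, so apparent ≤ true as expected).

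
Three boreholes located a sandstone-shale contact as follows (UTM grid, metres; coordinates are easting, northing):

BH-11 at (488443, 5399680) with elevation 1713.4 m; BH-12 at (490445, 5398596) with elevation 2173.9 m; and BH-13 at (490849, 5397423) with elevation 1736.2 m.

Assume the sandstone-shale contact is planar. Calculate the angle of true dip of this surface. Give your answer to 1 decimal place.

37.6°

Two edge vectors: BH-11→BH-12 = (2002, -1084, 460.5), BH-11→BH-13 = (2406, -2257, 22.8).
Normal n = (BH-11→BH-12) × (BH-11→BH-13) = (1014633.3, 1062317.4, -1910410).
So ∂z/∂easting = −n_x/n_z = 0.53111 and ∂z/∂northing = −n_y/n_z = 0.55607.
Gradient magnitude |∇z| = √(a² + b²) = √(0.28208 + 0.30921) = 0.76895.
True dip = arctan(0.76895) = 37.6°, dipping toward SW (azimuth ≈ 224°).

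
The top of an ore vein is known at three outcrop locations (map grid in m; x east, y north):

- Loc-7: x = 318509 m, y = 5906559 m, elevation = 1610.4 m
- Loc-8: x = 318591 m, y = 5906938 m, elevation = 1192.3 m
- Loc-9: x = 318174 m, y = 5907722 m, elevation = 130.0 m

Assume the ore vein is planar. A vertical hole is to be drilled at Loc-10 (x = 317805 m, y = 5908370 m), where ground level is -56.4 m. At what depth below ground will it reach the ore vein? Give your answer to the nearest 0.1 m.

699.8 m

Let the plane be z = a·x + b·y + c.
Loc-8−Loc-7: 82a + 379b = −418.1;  Loc-9−Loc-7: −335a + 1163b = −1480.4.
Solving gives a = 0.336531118, b = −1.175977709.
Then c = 1610.4 − a·318509 − b·5906559 = 6840403.93.
At (317805, 5908370): z_contact = 106951.27 − 6948111.42 + 6840403.93 = -756.21 m.
Depth below ground = -56.4 − (-756.21) = 699.8 m.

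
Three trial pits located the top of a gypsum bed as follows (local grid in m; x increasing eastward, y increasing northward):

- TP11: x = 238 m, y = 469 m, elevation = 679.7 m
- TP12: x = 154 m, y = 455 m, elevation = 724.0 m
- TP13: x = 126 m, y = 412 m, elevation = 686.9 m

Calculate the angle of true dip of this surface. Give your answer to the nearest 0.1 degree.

Let the plane be z = a·x + b·y + c.
TP12−TP11: −84a − 14b = 44.3;  TP13−TP11: −112a − 57b = 7.2.
Solving gives a = −0.75289, b = 1.35304.
Gradient magnitude |∇z| = √(a² + b²) = √(0.56684 + 1.83073) = 1.54841.
True dip = arctan(1.54841) = 57.1°, dipping toward SSE (azimuth ≈ 151°).

57.1°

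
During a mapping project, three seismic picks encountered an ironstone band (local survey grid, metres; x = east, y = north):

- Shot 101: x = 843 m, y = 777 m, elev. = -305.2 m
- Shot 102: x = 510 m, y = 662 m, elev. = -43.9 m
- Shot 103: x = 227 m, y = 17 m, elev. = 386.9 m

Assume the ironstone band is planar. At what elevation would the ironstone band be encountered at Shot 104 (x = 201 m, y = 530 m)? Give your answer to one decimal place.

Let the plane be z = a·x + b·y + c.
Shot 102−Shot 101: −333a − 115b = 261.3;  Shot 103−Shot 101: −616a − 760b = 692.1.
Solving gives a = −0.65297, b = −0.38141.
Then c = -305.2 − a·843 − b·777 = 541.61.
At (201, 530): z = −131.2 − 202.1 + 541.61 = 208.2 m.

208.2 m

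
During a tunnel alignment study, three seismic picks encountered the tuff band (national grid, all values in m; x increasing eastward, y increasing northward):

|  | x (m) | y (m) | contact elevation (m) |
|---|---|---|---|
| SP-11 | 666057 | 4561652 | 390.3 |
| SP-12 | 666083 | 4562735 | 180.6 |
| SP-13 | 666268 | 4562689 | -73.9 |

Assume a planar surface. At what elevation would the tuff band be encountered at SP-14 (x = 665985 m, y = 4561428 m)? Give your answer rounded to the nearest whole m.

528 m

Let the plane be z = a·x + b·y + c.
SP-12−SP-11: 26a + 1083b = −209.7;  SP-13−SP-11: 211a + 1037b = −464.2.
Solving gives a = −1.41537229, b = −0.15964942.
Then c = 390.3 − a·666057 − b·4561652 = 1671374.01.
At (665985, 4561428): z = −942616.7 − 728229.3 + 1671374.01 = 528.0 m.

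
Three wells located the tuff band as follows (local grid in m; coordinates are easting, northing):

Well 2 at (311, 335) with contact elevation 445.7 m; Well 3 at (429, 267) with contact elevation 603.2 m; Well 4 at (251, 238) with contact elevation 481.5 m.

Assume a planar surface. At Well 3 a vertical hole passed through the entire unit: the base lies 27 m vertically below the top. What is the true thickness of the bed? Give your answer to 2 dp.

17.21 m

Let the plane be z = a·easting + b·northing + c.
Well 3−Well 2: 118a − 68b = 157.5;  Well 4−Well 2: −60a − 97b = 35.8.
Solving gives a = 0.82720, b = −0.88074.
|∇z| = √(a²+b²) = 1.20829, so dip δ = arctan(1.20829) = 50.39°.
True thickness = vertical thickness × cos δ = 27 × cos 50.39° = 17.21 m.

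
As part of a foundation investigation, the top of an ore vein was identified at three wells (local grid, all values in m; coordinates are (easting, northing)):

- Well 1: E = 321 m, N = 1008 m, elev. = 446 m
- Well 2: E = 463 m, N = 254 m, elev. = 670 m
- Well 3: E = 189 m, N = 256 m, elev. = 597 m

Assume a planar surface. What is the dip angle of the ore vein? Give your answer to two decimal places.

19.91°

Let the plane be z = a·E + b·N + c.
Well 2−Well 1: 142a − 754b = 224;  Well 3−Well 1: −132a − 752b = 151.
Solving gives a = 0.26462, b = −0.24725.
Gradient magnitude |∇z| = √(a² + b²) = √(0.07002 + 0.06113) = 0.36215.
True dip = arctan(0.36215) = 19.91°, dipping toward NW (azimuth ≈ 313°).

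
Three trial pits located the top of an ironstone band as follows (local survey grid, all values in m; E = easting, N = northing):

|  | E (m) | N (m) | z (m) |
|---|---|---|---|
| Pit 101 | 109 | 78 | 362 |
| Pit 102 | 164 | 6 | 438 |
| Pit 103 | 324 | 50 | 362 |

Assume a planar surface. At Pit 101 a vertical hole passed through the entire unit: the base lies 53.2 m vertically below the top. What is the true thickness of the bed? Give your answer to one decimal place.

34.4 m

Two edge vectors: Pit 101→Pit 102 = (55, -72, 76), Pit 101→Pit 103 = (215, -28, 0).
Normal n = (Pit 101→Pit 102) × (Pit 101→Pit 103) = (2128, 16340, 13940).
So ∂z/∂E = −n_x/n_z = −0.15265 and ∂z/∂N = −n_y/n_z = −1.17217.
|∇z| = √(a²+b²) = 1.18206, so dip δ = arctan(1.18206) = 49.77°.
True thickness = vertical thickness × cos δ = 53.2 × cos 49.77° = 34.4 m.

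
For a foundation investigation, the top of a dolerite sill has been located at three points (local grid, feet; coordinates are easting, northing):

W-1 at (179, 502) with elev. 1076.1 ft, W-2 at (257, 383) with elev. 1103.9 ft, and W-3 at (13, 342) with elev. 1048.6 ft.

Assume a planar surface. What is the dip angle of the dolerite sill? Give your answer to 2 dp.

14.12°

Two edge vectors: W-1→W-2 = (78, -119, 27.8), W-1→W-3 = (-166, -160, -27.5).
Normal n = (W-1→W-2) × (W-1→W-3) = (7720.5, -2469.8, -32234).
So ∂z/∂easting = −n_x/n_z = 0.23951 and ∂z/∂northing = −n_y/n_z = −0.07662.
Gradient magnitude |∇z| = √(a² + b²) = √(0.05737 + 0.00587) = 0.25147.
True dip = arctan(0.25147) = 14.12°, dipping toward WNW (azimuth ≈ 288°).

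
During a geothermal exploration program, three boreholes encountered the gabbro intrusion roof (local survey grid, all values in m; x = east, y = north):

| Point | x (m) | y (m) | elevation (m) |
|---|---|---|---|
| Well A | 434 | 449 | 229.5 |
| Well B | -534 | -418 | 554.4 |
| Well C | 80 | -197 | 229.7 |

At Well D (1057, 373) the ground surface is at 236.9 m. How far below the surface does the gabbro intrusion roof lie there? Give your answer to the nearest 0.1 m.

445.1 m

Two edge vectors: Well A→Well B = (-968, -867, 324.9), Well A→Well C = (-354, -646, 0.2).
Normal n = (Well A→Well B) × (Well A→Well C) = (209712, -114821, 318410).
So ∂z/∂x = −n_x/n_z = −0.658623 and ∂z/∂y = −n_y/n_z = 0.360607.
Intercept c from Well A: 229.5 + 285.84 − 161.91 = 353.43.
At (1057, 373): z_contact = −696.16 + 134.51 + 353.43 = -208.23 m.
Depth below ground = 236.9 − (-208.23) = 445.1 m.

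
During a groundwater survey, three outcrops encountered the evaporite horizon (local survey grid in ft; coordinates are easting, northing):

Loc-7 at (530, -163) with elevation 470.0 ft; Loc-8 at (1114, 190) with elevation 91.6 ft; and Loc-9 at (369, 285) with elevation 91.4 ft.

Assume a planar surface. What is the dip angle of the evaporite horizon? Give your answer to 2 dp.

41.76°

Let the plane be z = a·easting + b·northing + c.
Loc-8−Loc-7: 584a + 353b = −378.4;  Loc-9−Loc-7: −161a + 448b = −378.6.
Solving gives a = −0.11266, b = −0.88558.
Gradient magnitude |∇z| = √(a² + b²) = √(0.01269 + 0.78424) = 0.89271.
True dip = arctan(0.89271) = 41.76°, dipping toward N (azimuth ≈ 007°).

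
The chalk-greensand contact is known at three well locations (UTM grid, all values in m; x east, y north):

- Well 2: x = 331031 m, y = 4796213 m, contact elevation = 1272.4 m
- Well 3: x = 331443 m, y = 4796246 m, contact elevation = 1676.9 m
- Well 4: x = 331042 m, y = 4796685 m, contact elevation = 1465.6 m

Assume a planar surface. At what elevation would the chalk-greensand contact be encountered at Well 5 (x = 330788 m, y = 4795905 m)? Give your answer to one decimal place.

922.1 m

Two edge vectors: Well 2→Well 3 = (412, 33, 404.5), Well 2→Well 4 = (11, 472, 193.2).
Normal n = (Well 2→Well 3) × (Well 2→Well 4) = (-184548.4, -75148.9, 194101).
So ∂z/∂x = −n_x/n_z = 0.950785416 and ∂z/∂y = −n_y/n_z = 0.387163899.
Intercept c from Well 2: 1272.4 − 314739.45 − 1856920.53 = −2170387.57.
At (330788, 4795905): z = 314508.4 + 1856801.3 − 2170387.57 = 922.1 m.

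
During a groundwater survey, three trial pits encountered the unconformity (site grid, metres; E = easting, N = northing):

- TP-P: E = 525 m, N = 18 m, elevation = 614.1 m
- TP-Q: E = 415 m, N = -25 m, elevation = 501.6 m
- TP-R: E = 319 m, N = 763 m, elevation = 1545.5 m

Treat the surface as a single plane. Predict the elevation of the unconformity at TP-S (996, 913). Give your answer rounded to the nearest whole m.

Let the plane be z = a·E + b·N + c.
TP-Q−TP-P: −110a − 43b = −112.5;  TP-R−TP-P: −206a + 745b = 931.4.
Solving gives a = 0.48192, b = 1.38346.
Then c = 614.1 − a·525 − b·18 = 336.19.
At (996, 913): z = 480.0 + 1263.1 + 336.19 = 2079.3 m.

2079 m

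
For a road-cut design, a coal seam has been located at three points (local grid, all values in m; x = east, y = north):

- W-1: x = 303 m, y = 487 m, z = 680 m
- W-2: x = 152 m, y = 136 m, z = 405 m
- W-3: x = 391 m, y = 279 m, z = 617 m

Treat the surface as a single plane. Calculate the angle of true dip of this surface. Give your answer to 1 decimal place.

38.0°

Let the plane be z = a·x + b·y + c.
W-2−W-1: −151a − 351b = −275;  W-3−W-1: 88a − 208b = −63.
Solving gives a = 0.56323, b = 0.54117.
Gradient magnitude |∇z| = √(a² + b²) = √(0.31723 + 0.29287) = 0.78109.
True dip = arctan(0.78109) = 38.0°, dipping toward SW (azimuth ≈ 226°).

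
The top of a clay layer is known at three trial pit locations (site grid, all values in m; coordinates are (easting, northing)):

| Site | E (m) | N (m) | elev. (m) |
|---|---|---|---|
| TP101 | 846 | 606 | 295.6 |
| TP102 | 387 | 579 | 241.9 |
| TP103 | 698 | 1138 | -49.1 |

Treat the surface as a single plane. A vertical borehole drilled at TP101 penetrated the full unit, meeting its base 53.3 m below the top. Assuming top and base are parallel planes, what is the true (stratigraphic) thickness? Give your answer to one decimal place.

Let the plane be z = a·E + b·N + c.
TP102−TP101: −459a − 27b = −53.7;  TP103−TP101: −148a + 532b = −344.7.
Solving gives a = 0.15261, b = −0.60548.
|∇z| = √(a²+b²) = 0.62441, so dip δ = arctan(0.62441) = 31.98°.
True thickness = vertical thickness × cos δ = 53.3 × cos 31.98° = 45.2 m.

45.2 m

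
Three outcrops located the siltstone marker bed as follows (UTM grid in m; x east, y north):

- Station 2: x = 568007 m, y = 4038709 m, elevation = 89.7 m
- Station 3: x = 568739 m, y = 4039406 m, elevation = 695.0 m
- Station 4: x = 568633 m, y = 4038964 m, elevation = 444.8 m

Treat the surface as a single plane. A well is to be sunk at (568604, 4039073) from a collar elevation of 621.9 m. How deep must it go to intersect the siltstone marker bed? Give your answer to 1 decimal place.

Let the plane be z = a·x + b·y + c.
Station 3−Station 2: 732a + 697b = 605.3;  Station 4−Station 2: 626a + 255b = 355.1.
Solving gives a = 0.373117255, b = 0.476582740.
Then c = 89.7 − a·568007 − b·4038709 = −2136622.51.
At (568604, 4039073): z_contact = 212155.96 + 1924952.48 − 2136622.51 = 485.93 m.
Depth below ground = 621.9 − 485.93 = 136.0 m.

136.0 m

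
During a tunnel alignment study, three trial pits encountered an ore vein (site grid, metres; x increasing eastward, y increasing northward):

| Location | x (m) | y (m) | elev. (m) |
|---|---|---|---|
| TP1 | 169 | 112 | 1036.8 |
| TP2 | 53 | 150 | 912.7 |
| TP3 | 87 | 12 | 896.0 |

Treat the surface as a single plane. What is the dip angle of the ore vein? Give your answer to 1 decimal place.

Two edge vectors: TP1→TP2 = (-116, 38, -124.1), TP1→TP3 = (-82, -100, -140.8).
Normal n = (TP1→TP2) × (TP1→TP3) = (-17760.4, -6156.6, 14716).
So ∂z/∂x = −n_x/n_z = 1.20688 and ∂z/∂y = −n_y/n_z = 0.41836.
Gradient magnitude |∇z| = √(a² + b²) = √(1.45655 + 0.17503) = 1.27733.
True dip = arctan(1.27733) = 51.9°, dipping toward WSW (azimuth ≈ 251°).

51.9°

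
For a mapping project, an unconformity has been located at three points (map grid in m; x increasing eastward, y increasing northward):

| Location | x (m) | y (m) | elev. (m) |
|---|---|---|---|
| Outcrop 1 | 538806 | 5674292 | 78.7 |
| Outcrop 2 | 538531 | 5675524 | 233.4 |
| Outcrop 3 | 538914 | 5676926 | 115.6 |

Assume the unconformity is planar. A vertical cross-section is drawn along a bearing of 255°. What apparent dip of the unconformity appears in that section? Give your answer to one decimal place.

Let the plane be z = a·x + b·y + c.
Outcrop 2−Outcrop 1: −275a + 1232b = 154.7;  Outcrop 3−Outcrop 1: 108a + 2634b = 36.9.
Solving gives a = −0.42223, b = 0.03132.
Unit vector along 255° is (sin 255°, cos 255°) = (-0.9659, -0.2588).
Slope in that direction = a·(-0.9659) + b·(-0.2588) = 0.39973.
Apparent dip = arctan|0.39973| = 21.8° (true dip is 22.9°, so apparent ≤ true as expected).

21.8°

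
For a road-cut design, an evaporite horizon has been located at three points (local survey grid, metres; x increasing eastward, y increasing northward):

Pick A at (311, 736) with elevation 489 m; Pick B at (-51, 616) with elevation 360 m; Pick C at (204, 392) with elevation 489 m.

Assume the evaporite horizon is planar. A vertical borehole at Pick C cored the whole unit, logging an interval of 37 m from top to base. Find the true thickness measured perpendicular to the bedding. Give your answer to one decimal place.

Let the plane be z = a·x + b·y + c.
Pick B−Pick A: −362a − 120b = −129;  Pick C−Pick A: −107a − 344b = 0.
Solving gives a = 0.39732, b = −0.12359.
|∇z| = √(a²+b²) = 0.41610, so dip δ = arctan(0.41610) = 22.59°.
True thickness = vertical thickness × cos δ = 37 × cos 22.59° = 34.2 m.

34.2 m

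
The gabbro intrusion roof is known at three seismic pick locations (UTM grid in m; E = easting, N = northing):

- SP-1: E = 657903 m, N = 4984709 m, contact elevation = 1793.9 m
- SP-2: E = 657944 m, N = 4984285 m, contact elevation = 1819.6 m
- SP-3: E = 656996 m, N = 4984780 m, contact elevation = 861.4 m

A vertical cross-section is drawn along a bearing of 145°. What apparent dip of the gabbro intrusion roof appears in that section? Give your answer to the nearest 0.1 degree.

Two edge vectors: SP-1→SP-2 = (41, -424, 25.7), SP-1→SP-3 = (-907, 71, -932.5).
Normal n = (SP-1→SP-2) × (SP-1→SP-3) = (393555.3, 14922.6, -381657).
So ∂z/∂E = −n_x/n_z = 1.03118 and ∂z/∂N = −n_y/n_z = 0.03910.
Unit vector along 145° is (sin 145°, cos 145°) = (0.5736, -0.8192).
Slope in that direction = a·(0.5736) + b·(-0.8192) = 0.55943.
Apparent dip = arctan|0.55943| = 29.2° (true dip is 45.9°, so apparent ≤ true as expected).

29.2°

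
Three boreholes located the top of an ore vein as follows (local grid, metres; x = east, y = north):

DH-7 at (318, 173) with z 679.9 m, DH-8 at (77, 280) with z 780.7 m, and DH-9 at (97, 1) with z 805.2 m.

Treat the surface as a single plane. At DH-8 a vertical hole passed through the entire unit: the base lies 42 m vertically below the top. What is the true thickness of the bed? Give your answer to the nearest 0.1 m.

Let the plane be z = a·x + b·y + c.
DH-8−DH-7: −241a + 107b = 100.8;  DH-9−DH-7: −221a − 172b = 125.3.
Solving gives a = −0.47228, b = −0.12167.
|∇z| = √(a²+b²) = 0.48770, so dip δ = arctan(0.48770) = 26.00°.
True thickness = vertical thickness × cos δ = 42 × cos 26.00° = 37.7 m.

37.7 m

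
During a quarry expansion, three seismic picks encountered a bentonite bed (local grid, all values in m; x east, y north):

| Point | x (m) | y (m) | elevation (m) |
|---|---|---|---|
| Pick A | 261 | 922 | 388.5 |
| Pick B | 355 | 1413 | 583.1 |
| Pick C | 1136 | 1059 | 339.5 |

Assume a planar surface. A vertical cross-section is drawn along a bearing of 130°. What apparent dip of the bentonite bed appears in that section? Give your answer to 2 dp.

Two edge vectors: Pick A→Pick B = (94, 491, 194.6), Pick A→Pick C = (875, 137, -49).
Normal n = (Pick A→Pick B) × (Pick A→Pick C) = (-50719.2, 174881, -416747).
So ∂z/∂x = −n_x/n_z = −0.12170 and ∂z/∂y = −n_y/n_z = 0.41963.
Unit vector along 130° is (sin 130°, cos 130°) = (0.7660, -0.6428).
Slope in that direction = a·(0.7660) + b·(-0.6428) = −0.36296.
Apparent dip = arctan|0.36296| = 19.95° (true dip is 23.6°, so apparent ≤ true as expected).

19.95°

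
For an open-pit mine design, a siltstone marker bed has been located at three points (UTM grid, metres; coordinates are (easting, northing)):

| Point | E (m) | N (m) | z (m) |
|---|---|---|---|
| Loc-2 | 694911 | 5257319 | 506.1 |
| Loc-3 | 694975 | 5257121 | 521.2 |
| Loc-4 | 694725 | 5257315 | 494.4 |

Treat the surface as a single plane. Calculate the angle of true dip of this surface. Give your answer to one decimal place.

4.8°

Two edge vectors: Loc-2→Loc-3 = (64, -198, 15.1), Loc-2→Loc-4 = (-186, -4, -11.7).
Normal n = (Loc-2→Loc-3) × (Loc-2→Loc-4) = (2377, -2059.8, -37084).
So ∂z/∂E = −n_x/n_z = 0.06410 and ∂z/∂N = −n_y/n_z = −0.05554.
Gradient magnitude |∇z| = √(a² + b²) = √(0.00411 + 0.00309) = 0.08482.
True dip = arctan(0.08482) = 4.8°, dipping toward NW (azimuth ≈ 311°).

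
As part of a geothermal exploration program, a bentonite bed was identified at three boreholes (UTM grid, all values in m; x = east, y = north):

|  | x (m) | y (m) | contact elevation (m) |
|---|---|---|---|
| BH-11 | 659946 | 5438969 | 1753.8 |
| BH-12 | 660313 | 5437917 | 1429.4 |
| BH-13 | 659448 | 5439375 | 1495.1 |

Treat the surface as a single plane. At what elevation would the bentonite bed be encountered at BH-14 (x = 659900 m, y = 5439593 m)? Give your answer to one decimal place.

Two edge vectors: BH-11→BH-12 = (367, -1052, -324.4), BH-11→BH-13 = (-498, 406, -258.7).
Normal n = (BH-11→BH-12) × (BH-11→BH-13) = (403858.8, 256494.1, -374894).
So ∂z/∂x = −n_x/n_z = 1.077261306 and ∂z/∂y = −n_y/n_z = 0.684177661.
Intercept c from BH-11: 1753.8 − 710934.29 − 3721221.09 = −4430401.58.
At (659900, 5439593): z = 710884.7 + 3721648.0 − 4430401.58 = 2131.2 m.

2131.2 m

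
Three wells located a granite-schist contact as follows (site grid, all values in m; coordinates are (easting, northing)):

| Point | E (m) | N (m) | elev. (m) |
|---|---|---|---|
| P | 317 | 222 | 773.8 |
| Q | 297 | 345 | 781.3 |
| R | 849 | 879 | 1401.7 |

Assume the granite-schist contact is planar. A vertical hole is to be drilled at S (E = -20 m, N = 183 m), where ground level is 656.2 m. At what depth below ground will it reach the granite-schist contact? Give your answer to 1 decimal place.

Let the plane be z = a·E + b·N + c.
Q−P: −20a + 123b = 7.5;  R−P: 532a + 657b = 627.9.
Solving gives a = 0.92018, b = 0.21060.
Then c = 773.8 − a·317 − b·222 = 435.35.
At (-20, 183): z_contact = −18.40 + 38.54 + 435.35 = 455.49 m.
Depth below ground = 656.2 − 455.49 = 200.7 m.

200.7 m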